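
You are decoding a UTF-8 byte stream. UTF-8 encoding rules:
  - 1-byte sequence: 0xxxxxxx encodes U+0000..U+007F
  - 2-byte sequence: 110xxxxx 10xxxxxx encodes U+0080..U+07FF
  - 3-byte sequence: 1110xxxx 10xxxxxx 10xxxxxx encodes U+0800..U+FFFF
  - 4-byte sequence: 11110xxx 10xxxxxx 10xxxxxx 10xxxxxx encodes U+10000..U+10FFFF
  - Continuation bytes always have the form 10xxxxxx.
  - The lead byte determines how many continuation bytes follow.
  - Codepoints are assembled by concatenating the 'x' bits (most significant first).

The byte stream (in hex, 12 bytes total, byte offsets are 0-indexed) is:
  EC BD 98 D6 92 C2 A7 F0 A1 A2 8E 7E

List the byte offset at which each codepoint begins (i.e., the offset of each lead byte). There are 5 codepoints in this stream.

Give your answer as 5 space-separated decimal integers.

Byte[0]=EC: 3-byte lead, need 2 cont bytes. acc=0xC
Byte[1]=BD: continuation. acc=(acc<<6)|0x3D=0x33D
Byte[2]=98: continuation. acc=(acc<<6)|0x18=0xCF58
Completed: cp=U+CF58 (starts at byte 0)
Byte[3]=D6: 2-byte lead, need 1 cont bytes. acc=0x16
Byte[4]=92: continuation. acc=(acc<<6)|0x12=0x592
Completed: cp=U+0592 (starts at byte 3)
Byte[5]=C2: 2-byte lead, need 1 cont bytes. acc=0x2
Byte[6]=A7: continuation. acc=(acc<<6)|0x27=0xA7
Completed: cp=U+00A7 (starts at byte 5)
Byte[7]=F0: 4-byte lead, need 3 cont bytes. acc=0x0
Byte[8]=A1: continuation. acc=(acc<<6)|0x21=0x21
Byte[9]=A2: continuation. acc=(acc<<6)|0x22=0x862
Byte[10]=8E: continuation. acc=(acc<<6)|0x0E=0x2188E
Completed: cp=U+2188E (starts at byte 7)
Byte[11]=7E: 1-byte ASCII. cp=U+007E

Answer: 0 3 5 7 11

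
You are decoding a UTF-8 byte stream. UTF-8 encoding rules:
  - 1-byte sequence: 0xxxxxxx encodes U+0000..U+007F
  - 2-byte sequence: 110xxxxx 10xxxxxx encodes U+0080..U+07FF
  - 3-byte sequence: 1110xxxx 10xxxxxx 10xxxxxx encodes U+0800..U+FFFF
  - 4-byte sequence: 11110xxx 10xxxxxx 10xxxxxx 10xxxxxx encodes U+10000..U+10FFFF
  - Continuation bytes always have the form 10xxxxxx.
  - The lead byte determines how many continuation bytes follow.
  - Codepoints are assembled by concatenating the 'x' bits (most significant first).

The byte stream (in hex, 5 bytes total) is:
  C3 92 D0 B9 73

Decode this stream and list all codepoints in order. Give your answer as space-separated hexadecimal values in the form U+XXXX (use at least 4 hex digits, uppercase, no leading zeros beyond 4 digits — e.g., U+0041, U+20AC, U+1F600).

Answer: U+00D2 U+0439 U+0073

Derivation:
Byte[0]=C3: 2-byte lead, need 1 cont bytes. acc=0x3
Byte[1]=92: continuation. acc=(acc<<6)|0x12=0xD2
Completed: cp=U+00D2 (starts at byte 0)
Byte[2]=D0: 2-byte lead, need 1 cont bytes. acc=0x10
Byte[3]=B9: continuation. acc=(acc<<6)|0x39=0x439
Completed: cp=U+0439 (starts at byte 2)
Byte[4]=73: 1-byte ASCII. cp=U+0073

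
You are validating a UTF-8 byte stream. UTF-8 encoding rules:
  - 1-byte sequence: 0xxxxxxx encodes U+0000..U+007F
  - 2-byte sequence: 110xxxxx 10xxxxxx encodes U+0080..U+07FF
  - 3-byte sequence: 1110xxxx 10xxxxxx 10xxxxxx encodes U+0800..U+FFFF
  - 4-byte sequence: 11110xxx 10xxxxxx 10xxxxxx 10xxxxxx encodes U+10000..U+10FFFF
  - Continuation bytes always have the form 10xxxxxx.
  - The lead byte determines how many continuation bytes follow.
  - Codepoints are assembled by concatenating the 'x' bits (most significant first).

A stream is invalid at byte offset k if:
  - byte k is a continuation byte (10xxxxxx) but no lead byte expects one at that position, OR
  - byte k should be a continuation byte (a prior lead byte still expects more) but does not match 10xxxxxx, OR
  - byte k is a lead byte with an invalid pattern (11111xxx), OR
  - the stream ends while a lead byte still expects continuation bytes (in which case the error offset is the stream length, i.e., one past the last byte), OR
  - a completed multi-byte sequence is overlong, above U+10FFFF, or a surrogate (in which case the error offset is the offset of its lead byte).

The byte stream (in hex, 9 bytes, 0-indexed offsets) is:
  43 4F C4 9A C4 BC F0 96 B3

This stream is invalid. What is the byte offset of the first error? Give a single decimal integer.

Byte[0]=43: 1-byte ASCII. cp=U+0043
Byte[1]=4F: 1-byte ASCII. cp=U+004F
Byte[2]=C4: 2-byte lead, need 1 cont bytes. acc=0x4
Byte[3]=9A: continuation. acc=(acc<<6)|0x1A=0x11A
Completed: cp=U+011A (starts at byte 2)
Byte[4]=C4: 2-byte lead, need 1 cont bytes. acc=0x4
Byte[5]=BC: continuation. acc=(acc<<6)|0x3C=0x13C
Completed: cp=U+013C (starts at byte 4)
Byte[6]=F0: 4-byte lead, need 3 cont bytes. acc=0x0
Byte[7]=96: continuation. acc=(acc<<6)|0x16=0x16
Byte[8]=B3: continuation. acc=(acc<<6)|0x33=0x5B3
Byte[9]: stream ended, expected continuation. INVALID

Answer: 9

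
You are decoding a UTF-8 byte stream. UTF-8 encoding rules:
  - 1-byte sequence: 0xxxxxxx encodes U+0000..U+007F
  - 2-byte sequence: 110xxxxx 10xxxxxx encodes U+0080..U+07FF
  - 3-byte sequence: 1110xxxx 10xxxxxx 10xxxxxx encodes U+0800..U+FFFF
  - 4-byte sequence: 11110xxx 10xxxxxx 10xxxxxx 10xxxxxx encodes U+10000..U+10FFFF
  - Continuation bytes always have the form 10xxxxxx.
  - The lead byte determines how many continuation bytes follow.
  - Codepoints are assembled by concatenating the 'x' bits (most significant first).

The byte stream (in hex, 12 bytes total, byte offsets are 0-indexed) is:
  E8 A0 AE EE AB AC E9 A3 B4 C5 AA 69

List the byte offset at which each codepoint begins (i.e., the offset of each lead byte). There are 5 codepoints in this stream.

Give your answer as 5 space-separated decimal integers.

Byte[0]=E8: 3-byte lead, need 2 cont bytes. acc=0x8
Byte[1]=A0: continuation. acc=(acc<<6)|0x20=0x220
Byte[2]=AE: continuation. acc=(acc<<6)|0x2E=0x882E
Completed: cp=U+882E (starts at byte 0)
Byte[3]=EE: 3-byte lead, need 2 cont bytes. acc=0xE
Byte[4]=AB: continuation. acc=(acc<<6)|0x2B=0x3AB
Byte[5]=AC: continuation. acc=(acc<<6)|0x2C=0xEAEC
Completed: cp=U+EAEC (starts at byte 3)
Byte[6]=E9: 3-byte lead, need 2 cont bytes. acc=0x9
Byte[7]=A3: continuation. acc=(acc<<6)|0x23=0x263
Byte[8]=B4: continuation. acc=(acc<<6)|0x34=0x98F4
Completed: cp=U+98F4 (starts at byte 6)
Byte[9]=C5: 2-byte lead, need 1 cont bytes. acc=0x5
Byte[10]=AA: continuation. acc=(acc<<6)|0x2A=0x16A
Completed: cp=U+016A (starts at byte 9)
Byte[11]=69: 1-byte ASCII. cp=U+0069

Answer: 0 3 6 9 11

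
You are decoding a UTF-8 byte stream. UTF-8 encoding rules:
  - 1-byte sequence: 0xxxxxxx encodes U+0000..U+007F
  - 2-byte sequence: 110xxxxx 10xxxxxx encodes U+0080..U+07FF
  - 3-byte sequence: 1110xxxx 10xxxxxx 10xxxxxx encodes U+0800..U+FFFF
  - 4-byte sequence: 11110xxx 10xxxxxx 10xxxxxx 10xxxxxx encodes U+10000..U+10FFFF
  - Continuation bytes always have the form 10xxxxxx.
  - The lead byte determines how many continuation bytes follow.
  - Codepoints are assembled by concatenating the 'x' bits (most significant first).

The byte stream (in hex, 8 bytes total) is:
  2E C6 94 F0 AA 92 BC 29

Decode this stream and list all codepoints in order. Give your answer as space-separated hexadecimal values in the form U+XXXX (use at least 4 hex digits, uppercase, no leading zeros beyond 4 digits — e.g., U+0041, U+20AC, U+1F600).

Answer: U+002E U+0194 U+2A4BC U+0029

Derivation:
Byte[0]=2E: 1-byte ASCII. cp=U+002E
Byte[1]=C6: 2-byte lead, need 1 cont bytes. acc=0x6
Byte[2]=94: continuation. acc=(acc<<6)|0x14=0x194
Completed: cp=U+0194 (starts at byte 1)
Byte[3]=F0: 4-byte lead, need 3 cont bytes. acc=0x0
Byte[4]=AA: continuation. acc=(acc<<6)|0x2A=0x2A
Byte[5]=92: continuation. acc=(acc<<6)|0x12=0xA92
Byte[6]=BC: continuation. acc=(acc<<6)|0x3C=0x2A4BC
Completed: cp=U+2A4BC (starts at byte 3)
Byte[7]=29: 1-byte ASCII. cp=U+0029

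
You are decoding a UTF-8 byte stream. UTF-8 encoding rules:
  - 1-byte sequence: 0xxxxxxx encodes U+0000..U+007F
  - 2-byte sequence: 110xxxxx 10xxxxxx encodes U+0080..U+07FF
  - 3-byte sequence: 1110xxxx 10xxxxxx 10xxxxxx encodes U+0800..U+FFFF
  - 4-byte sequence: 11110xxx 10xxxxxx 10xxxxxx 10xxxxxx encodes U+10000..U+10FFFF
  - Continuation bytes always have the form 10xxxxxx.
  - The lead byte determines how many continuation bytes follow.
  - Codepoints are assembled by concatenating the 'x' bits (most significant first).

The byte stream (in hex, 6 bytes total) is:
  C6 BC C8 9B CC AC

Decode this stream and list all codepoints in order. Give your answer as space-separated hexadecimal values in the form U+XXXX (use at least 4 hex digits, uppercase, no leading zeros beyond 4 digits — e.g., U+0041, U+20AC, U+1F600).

Answer: U+01BC U+021B U+032C

Derivation:
Byte[0]=C6: 2-byte lead, need 1 cont bytes. acc=0x6
Byte[1]=BC: continuation. acc=(acc<<6)|0x3C=0x1BC
Completed: cp=U+01BC (starts at byte 0)
Byte[2]=C8: 2-byte lead, need 1 cont bytes. acc=0x8
Byte[3]=9B: continuation. acc=(acc<<6)|0x1B=0x21B
Completed: cp=U+021B (starts at byte 2)
Byte[4]=CC: 2-byte lead, need 1 cont bytes. acc=0xC
Byte[5]=AC: continuation. acc=(acc<<6)|0x2C=0x32C
Completed: cp=U+032C (starts at byte 4)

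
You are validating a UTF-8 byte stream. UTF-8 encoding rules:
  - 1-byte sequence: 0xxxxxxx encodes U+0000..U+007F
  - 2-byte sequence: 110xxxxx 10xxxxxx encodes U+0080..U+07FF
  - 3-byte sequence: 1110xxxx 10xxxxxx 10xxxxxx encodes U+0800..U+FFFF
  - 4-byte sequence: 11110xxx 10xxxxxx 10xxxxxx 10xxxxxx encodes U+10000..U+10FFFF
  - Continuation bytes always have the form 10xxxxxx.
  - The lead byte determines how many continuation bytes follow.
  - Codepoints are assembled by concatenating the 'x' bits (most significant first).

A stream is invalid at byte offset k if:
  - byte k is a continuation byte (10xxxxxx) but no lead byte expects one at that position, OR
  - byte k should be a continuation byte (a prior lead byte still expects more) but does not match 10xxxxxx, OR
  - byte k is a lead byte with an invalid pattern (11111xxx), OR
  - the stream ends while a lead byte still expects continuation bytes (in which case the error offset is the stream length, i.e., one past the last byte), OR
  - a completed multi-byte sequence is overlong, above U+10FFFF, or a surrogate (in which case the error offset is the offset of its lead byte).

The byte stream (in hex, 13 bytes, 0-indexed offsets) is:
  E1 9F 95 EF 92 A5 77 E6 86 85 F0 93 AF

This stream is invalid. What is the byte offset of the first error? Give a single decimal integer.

Byte[0]=E1: 3-byte lead, need 2 cont bytes. acc=0x1
Byte[1]=9F: continuation. acc=(acc<<6)|0x1F=0x5F
Byte[2]=95: continuation. acc=(acc<<6)|0x15=0x17D5
Completed: cp=U+17D5 (starts at byte 0)
Byte[3]=EF: 3-byte lead, need 2 cont bytes. acc=0xF
Byte[4]=92: continuation. acc=(acc<<6)|0x12=0x3D2
Byte[5]=A5: continuation. acc=(acc<<6)|0x25=0xF4A5
Completed: cp=U+F4A5 (starts at byte 3)
Byte[6]=77: 1-byte ASCII. cp=U+0077
Byte[7]=E6: 3-byte lead, need 2 cont bytes. acc=0x6
Byte[8]=86: continuation. acc=(acc<<6)|0x06=0x186
Byte[9]=85: continuation. acc=(acc<<6)|0x05=0x6185
Completed: cp=U+6185 (starts at byte 7)
Byte[10]=F0: 4-byte lead, need 3 cont bytes. acc=0x0
Byte[11]=93: continuation. acc=(acc<<6)|0x13=0x13
Byte[12]=AF: continuation. acc=(acc<<6)|0x2F=0x4EF
Byte[13]: stream ended, expected continuation. INVALID

Answer: 13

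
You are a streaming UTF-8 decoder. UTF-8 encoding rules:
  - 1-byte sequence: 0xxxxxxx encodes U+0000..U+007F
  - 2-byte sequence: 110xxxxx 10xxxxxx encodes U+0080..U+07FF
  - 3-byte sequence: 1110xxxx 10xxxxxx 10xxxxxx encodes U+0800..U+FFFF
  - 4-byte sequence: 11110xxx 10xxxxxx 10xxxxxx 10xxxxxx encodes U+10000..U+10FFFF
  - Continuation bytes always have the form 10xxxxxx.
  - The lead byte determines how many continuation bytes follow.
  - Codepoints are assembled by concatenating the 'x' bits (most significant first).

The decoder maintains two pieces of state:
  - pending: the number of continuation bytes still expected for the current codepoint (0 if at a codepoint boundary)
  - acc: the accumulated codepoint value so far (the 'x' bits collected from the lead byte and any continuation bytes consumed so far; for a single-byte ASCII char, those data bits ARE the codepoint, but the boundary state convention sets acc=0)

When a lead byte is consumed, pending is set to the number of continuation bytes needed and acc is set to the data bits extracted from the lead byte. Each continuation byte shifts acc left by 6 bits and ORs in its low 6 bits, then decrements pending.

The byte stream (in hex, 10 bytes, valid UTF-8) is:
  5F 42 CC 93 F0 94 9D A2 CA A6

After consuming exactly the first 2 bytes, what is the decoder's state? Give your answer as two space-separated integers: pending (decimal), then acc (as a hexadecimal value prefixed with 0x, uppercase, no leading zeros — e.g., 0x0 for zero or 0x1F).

Answer: 0 0x0

Derivation:
Byte[0]=5F: 1-byte. pending=0, acc=0x0
Byte[1]=42: 1-byte. pending=0, acc=0x0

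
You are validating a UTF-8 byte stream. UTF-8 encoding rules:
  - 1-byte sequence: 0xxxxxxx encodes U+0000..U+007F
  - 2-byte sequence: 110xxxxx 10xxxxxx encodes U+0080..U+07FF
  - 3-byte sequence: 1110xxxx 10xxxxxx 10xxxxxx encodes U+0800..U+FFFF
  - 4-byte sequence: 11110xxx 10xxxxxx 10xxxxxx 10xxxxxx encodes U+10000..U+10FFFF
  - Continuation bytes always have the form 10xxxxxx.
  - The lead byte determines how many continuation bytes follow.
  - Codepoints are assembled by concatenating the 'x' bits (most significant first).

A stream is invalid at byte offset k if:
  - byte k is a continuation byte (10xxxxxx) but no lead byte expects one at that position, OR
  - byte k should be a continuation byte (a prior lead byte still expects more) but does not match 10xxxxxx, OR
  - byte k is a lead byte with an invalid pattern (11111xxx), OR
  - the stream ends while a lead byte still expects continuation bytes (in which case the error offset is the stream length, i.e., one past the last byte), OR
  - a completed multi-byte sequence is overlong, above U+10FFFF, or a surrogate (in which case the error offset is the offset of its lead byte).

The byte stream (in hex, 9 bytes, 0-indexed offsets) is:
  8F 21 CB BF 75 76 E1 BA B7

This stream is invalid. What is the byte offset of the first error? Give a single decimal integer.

Byte[0]=8F: INVALID lead byte (not 0xxx/110x/1110/11110)

Answer: 0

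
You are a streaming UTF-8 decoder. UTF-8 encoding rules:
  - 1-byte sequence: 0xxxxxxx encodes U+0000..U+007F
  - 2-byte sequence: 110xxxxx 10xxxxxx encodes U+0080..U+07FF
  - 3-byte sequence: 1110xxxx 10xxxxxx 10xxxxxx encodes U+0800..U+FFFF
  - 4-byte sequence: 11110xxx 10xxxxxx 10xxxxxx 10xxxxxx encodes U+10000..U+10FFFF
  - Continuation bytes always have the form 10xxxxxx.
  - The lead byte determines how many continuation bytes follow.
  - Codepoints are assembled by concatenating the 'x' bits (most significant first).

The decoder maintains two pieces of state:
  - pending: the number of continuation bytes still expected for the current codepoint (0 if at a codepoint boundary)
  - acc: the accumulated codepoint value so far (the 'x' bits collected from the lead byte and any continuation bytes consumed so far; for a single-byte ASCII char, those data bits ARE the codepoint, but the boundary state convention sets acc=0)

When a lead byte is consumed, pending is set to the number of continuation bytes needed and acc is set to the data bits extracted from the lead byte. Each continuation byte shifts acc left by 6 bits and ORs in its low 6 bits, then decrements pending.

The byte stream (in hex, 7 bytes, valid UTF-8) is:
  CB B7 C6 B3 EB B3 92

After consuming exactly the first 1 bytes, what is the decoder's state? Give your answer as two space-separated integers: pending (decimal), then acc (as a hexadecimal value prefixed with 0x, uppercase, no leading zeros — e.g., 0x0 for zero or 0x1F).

Byte[0]=CB: 2-byte lead. pending=1, acc=0xB

Answer: 1 0xB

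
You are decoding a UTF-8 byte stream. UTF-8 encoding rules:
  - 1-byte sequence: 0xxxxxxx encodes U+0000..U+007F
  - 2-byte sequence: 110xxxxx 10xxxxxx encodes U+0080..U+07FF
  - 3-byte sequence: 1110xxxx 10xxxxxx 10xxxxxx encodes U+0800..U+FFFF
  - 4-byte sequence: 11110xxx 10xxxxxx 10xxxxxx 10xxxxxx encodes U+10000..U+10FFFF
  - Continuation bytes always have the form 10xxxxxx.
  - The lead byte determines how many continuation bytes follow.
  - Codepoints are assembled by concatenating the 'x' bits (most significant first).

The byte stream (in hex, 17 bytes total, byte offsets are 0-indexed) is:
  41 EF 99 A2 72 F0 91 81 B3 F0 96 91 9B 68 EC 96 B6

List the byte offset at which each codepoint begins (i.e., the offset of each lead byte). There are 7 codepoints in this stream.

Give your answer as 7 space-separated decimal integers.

Byte[0]=41: 1-byte ASCII. cp=U+0041
Byte[1]=EF: 3-byte lead, need 2 cont bytes. acc=0xF
Byte[2]=99: continuation. acc=(acc<<6)|0x19=0x3D9
Byte[3]=A2: continuation. acc=(acc<<6)|0x22=0xF662
Completed: cp=U+F662 (starts at byte 1)
Byte[4]=72: 1-byte ASCII. cp=U+0072
Byte[5]=F0: 4-byte lead, need 3 cont bytes. acc=0x0
Byte[6]=91: continuation. acc=(acc<<6)|0x11=0x11
Byte[7]=81: continuation. acc=(acc<<6)|0x01=0x441
Byte[8]=B3: continuation. acc=(acc<<6)|0x33=0x11073
Completed: cp=U+11073 (starts at byte 5)
Byte[9]=F0: 4-byte lead, need 3 cont bytes. acc=0x0
Byte[10]=96: continuation. acc=(acc<<6)|0x16=0x16
Byte[11]=91: continuation. acc=(acc<<6)|0x11=0x591
Byte[12]=9B: continuation. acc=(acc<<6)|0x1B=0x1645B
Completed: cp=U+1645B (starts at byte 9)
Byte[13]=68: 1-byte ASCII. cp=U+0068
Byte[14]=EC: 3-byte lead, need 2 cont bytes. acc=0xC
Byte[15]=96: continuation. acc=(acc<<6)|0x16=0x316
Byte[16]=B6: continuation. acc=(acc<<6)|0x36=0xC5B6
Completed: cp=U+C5B6 (starts at byte 14)

Answer: 0 1 4 5 9 13 14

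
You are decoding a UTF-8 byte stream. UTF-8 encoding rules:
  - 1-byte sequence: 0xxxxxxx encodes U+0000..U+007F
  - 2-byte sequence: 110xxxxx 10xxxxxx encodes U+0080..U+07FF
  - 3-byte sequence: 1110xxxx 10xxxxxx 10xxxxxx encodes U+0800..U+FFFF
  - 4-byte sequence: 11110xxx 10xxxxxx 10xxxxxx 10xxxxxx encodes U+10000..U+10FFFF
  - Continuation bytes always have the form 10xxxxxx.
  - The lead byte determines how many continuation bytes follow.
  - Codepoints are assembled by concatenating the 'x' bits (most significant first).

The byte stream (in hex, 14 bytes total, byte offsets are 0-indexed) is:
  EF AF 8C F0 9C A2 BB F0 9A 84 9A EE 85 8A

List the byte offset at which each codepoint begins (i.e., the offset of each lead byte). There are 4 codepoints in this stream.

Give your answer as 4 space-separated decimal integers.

Answer: 0 3 7 11

Derivation:
Byte[0]=EF: 3-byte lead, need 2 cont bytes. acc=0xF
Byte[1]=AF: continuation. acc=(acc<<6)|0x2F=0x3EF
Byte[2]=8C: continuation. acc=(acc<<6)|0x0C=0xFBCC
Completed: cp=U+FBCC (starts at byte 0)
Byte[3]=F0: 4-byte lead, need 3 cont bytes. acc=0x0
Byte[4]=9C: continuation. acc=(acc<<6)|0x1C=0x1C
Byte[5]=A2: continuation. acc=(acc<<6)|0x22=0x722
Byte[6]=BB: continuation. acc=(acc<<6)|0x3B=0x1C8BB
Completed: cp=U+1C8BB (starts at byte 3)
Byte[7]=F0: 4-byte lead, need 3 cont bytes. acc=0x0
Byte[8]=9A: continuation. acc=(acc<<6)|0x1A=0x1A
Byte[9]=84: continuation. acc=(acc<<6)|0x04=0x684
Byte[10]=9A: continuation. acc=(acc<<6)|0x1A=0x1A11A
Completed: cp=U+1A11A (starts at byte 7)
Byte[11]=EE: 3-byte lead, need 2 cont bytes. acc=0xE
Byte[12]=85: continuation. acc=(acc<<6)|0x05=0x385
Byte[13]=8A: continuation. acc=(acc<<6)|0x0A=0xE14A
Completed: cp=U+E14A (starts at byte 11)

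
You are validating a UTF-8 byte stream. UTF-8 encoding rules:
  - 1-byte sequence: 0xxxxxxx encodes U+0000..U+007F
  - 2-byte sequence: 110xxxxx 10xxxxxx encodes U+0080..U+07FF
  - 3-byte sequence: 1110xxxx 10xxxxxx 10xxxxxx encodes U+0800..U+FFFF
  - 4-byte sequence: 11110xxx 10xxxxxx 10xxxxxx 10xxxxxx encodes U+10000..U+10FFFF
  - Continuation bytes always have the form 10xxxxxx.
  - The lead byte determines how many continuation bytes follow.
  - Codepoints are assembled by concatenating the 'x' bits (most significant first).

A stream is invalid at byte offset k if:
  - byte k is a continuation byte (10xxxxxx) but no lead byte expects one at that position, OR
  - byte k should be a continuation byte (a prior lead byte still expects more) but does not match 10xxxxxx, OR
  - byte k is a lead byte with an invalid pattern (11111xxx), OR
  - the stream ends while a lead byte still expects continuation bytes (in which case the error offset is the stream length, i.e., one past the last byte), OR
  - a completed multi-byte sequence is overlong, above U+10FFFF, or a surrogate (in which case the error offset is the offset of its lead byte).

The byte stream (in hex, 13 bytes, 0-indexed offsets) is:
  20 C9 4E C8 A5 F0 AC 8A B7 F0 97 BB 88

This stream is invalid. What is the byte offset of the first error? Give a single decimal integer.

Answer: 2

Derivation:
Byte[0]=20: 1-byte ASCII. cp=U+0020
Byte[1]=C9: 2-byte lead, need 1 cont bytes. acc=0x9
Byte[2]=4E: expected 10xxxxxx continuation. INVALID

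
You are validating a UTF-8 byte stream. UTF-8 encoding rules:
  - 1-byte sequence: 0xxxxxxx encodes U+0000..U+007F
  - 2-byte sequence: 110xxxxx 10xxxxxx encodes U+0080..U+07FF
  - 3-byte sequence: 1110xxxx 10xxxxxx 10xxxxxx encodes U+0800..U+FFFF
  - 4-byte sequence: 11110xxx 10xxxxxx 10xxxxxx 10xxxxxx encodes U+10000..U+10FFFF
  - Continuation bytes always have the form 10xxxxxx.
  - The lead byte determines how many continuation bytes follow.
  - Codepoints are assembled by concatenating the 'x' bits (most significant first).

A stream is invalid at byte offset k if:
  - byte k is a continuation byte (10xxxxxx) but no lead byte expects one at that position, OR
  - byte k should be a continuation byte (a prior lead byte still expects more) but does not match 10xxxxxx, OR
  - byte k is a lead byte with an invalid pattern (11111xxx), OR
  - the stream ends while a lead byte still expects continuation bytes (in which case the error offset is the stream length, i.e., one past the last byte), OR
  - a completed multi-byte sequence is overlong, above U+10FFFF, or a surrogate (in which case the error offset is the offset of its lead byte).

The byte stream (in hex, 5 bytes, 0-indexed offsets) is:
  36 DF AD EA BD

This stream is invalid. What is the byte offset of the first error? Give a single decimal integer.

Answer: 5

Derivation:
Byte[0]=36: 1-byte ASCII. cp=U+0036
Byte[1]=DF: 2-byte lead, need 1 cont bytes. acc=0x1F
Byte[2]=AD: continuation. acc=(acc<<6)|0x2D=0x7ED
Completed: cp=U+07ED (starts at byte 1)
Byte[3]=EA: 3-byte lead, need 2 cont bytes. acc=0xA
Byte[4]=BD: continuation. acc=(acc<<6)|0x3D=0x2BD
Byte[5]: stream ended, expected continuation. INVALID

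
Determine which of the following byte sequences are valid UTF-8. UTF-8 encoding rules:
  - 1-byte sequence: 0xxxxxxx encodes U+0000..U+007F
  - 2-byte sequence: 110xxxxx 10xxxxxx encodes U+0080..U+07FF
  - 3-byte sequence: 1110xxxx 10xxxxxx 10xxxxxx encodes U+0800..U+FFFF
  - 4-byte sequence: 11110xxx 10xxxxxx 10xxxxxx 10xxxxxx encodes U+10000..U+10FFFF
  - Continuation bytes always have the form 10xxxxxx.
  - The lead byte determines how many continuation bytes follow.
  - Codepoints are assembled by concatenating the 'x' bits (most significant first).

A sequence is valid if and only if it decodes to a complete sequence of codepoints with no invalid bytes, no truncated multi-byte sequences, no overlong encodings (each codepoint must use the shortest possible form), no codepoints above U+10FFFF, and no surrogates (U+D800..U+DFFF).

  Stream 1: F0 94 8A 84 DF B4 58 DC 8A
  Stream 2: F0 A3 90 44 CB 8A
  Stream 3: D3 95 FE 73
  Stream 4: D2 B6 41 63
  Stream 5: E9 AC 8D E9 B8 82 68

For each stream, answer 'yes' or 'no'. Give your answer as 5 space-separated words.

Answer: yes no no yes yes

Derivation:
Stream 1: decodes cleanly. VALID
Stream 2: error at byte offset 3. INVALID
Stream 3: error at byte offset 2. INVALID
Stream 4: decodes cleanly. VALID
Stream 5: decodes cleanly. VALID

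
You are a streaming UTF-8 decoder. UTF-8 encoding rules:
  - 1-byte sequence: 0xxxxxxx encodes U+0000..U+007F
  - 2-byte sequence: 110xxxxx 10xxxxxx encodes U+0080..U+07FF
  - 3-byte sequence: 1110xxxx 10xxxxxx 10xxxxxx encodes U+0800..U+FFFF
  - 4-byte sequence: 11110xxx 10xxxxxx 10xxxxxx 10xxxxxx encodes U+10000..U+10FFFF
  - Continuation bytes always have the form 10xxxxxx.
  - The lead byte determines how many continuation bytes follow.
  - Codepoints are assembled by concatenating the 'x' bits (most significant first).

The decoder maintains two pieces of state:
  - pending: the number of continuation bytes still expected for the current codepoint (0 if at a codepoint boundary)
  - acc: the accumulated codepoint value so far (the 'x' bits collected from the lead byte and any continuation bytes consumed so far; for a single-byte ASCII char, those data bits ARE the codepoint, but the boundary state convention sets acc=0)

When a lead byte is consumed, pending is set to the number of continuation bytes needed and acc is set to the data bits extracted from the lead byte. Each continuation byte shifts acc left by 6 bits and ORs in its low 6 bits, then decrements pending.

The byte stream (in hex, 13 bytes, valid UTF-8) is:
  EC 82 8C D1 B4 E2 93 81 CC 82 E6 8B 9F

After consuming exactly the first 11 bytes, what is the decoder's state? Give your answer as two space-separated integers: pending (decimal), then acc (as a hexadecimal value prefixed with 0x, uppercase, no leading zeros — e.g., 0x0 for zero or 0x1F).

Answer: 2 0x6

Derivation:
Byte[0]=EC: 3-byte lead. pending=2, acc=0xC
Byte[1]=82: continuation. acc=(acc<<6)|0x02=0x302, pending=1
Byte[2]=8C: continuation. acc=(acc<<6)|0x0C=0xC08C, pending=0
Byte[3]=D1: 2-byte lead. pending=1, acc=0x11
Byte[4]=B4: continuation. acc=(acc<<6)|0x34=0x474, pending=0
Byte[5]=E2: 3-byte lead. pending=2, acc=0x2
Byte[6]=93: continuation. acc=(acc<<6)|0x13=0x93, pending=1
Byte[7]=81: continuation. acc=(acc<<6)|0x01=0x24C1, pending=0
Byte[8]=CC: 2-byte lead. pending=1, acc=0xC
Byte[9]=82: continuation. acc=(acc<<6)|0x02=0x302, pending=0
Byte[10]=E6: 3-byte lead. pending=2, acc=0x6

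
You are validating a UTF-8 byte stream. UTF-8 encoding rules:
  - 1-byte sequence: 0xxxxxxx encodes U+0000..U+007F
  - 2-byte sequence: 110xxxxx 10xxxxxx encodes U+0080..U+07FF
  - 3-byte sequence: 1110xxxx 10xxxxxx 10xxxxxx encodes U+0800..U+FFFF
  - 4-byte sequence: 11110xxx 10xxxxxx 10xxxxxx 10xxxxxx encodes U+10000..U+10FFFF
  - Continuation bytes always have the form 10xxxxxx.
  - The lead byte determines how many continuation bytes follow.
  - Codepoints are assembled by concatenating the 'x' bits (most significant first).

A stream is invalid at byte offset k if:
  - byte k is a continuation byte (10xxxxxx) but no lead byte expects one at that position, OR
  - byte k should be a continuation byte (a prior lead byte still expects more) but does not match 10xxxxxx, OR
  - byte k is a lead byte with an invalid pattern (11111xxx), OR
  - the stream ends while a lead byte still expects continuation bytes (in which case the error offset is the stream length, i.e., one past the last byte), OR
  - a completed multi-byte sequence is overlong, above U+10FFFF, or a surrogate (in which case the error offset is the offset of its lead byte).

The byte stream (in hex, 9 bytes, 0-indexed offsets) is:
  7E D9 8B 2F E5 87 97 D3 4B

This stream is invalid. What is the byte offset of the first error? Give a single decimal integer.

Answer: 8

Derivation:
Byte[0]=7E: 1-byte ASCII. cp=U+007E
Byte[1]=D9: 2-byte lead, need 1 cont bytes. acc=0x19
Byte[2]=8B: continuation. acc=(acc<<6)|0x0B=0x64B
Completed: cp=U+064B (starts at byte 1)
Byte[3]=2F: 1-byte ASCII. cp=U+002F
Byte[4]=E5: 3-byte lead, need 2 cont bytes. acc=0x5
Byte[5]=87: continuation. acc=(acc<<6)|0x07=0x147
Byte[6]=97: continuation. acc=(acc<<6)|0x17=0x51D7
Completed: cp=U+51D7 (starts at byte 4)
Byte[7]=D3: 2-byte lead, need 1 cont bytes. acc=0x13
Byte[8]=4B: expected 10xxxxxx continuation. INVALID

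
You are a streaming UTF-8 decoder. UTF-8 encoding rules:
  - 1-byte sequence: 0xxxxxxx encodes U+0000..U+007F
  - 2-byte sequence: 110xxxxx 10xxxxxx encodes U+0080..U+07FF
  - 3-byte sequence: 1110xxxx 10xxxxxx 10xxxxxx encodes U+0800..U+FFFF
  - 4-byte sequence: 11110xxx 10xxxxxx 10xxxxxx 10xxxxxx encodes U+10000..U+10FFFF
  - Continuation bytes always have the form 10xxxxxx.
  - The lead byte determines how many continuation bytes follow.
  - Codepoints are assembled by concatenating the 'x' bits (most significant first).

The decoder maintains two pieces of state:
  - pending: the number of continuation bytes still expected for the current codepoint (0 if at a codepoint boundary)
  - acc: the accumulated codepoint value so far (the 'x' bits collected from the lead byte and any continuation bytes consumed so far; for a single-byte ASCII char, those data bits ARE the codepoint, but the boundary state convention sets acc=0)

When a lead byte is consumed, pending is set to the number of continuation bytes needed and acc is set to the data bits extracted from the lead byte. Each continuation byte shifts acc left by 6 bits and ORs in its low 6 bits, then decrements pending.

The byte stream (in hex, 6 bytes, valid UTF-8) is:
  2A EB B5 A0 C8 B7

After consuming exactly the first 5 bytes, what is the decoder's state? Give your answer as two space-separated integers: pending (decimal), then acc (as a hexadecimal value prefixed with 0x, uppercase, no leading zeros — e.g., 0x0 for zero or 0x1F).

Byte[0]=2A: 1-byte. pending=0, acc=0x0
Byte[1]=EB: 3-byte lead. pending=2, acc=0xB
Byte[2]=B5: continuation. acc=(acc<<6)|0x35=0x2F5, pending=1
Byte[3]=A0: continuation. acc=(acc<<6)|0x20=0xBD60, pending=0
Byte[4]=C8: 2-byte lead. pending=1, acc=0x8

Answer: 1 0x8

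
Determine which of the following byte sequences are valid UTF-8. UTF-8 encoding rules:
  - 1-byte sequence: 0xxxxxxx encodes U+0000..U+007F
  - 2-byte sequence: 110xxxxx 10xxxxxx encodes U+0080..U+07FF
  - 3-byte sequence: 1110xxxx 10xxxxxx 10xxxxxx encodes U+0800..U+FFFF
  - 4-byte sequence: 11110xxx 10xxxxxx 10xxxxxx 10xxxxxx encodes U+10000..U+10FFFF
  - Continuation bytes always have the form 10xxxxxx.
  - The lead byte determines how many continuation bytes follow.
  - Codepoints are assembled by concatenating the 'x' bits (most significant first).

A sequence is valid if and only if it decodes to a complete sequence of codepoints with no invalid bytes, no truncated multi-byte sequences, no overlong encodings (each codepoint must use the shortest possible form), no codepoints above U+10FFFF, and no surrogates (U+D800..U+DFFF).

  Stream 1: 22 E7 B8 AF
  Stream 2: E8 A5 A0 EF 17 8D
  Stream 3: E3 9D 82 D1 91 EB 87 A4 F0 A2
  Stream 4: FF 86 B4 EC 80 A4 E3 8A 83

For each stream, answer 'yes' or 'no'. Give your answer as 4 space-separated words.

Stream 1: decodes cleanly. VALID
Stream 2: error at byte offset 4. INVALID
Stream 3: error at byte offset 10. INVALID
Stream 4: error at byte offset 0. INVALID

Answer: yes no no no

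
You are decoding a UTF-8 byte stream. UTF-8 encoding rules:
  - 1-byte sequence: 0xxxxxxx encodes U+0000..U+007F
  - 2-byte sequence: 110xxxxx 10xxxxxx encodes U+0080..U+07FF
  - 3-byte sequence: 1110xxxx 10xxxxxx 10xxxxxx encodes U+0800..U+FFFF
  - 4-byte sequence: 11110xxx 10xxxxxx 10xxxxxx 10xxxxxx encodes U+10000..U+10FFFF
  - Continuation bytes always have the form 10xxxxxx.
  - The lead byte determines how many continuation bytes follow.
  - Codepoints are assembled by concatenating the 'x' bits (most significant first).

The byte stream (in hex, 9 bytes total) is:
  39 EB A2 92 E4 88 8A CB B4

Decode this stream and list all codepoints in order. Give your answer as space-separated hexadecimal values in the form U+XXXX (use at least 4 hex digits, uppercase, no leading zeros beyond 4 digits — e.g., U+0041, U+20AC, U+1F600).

Byte[0]=39: 1-byte ASCII. cp=U+0039
Byte[1]=EB: 3-byte lead, need 2 cont bytes. acc=0xB
Byte[2]=A2: continuation. acc=(acc<<6)|0x22=0x2E2
Byte[3]=92: continuation. acc=(acc<<6)|0x12=0xB892
Completed: cp=U+B892 (starts at byte 1)
Byte[4]=E4: 3-byte lead, need 2 cont bytes. acc=0x4
Byte[5]=88: continuation. acc=(acc<<6)|0x08=0x108
Byte[6]=8A: continuation. acc=(acc<<6)|0x0A=0x420A
Completed: cp=U+420A (starts at byte 4)
Byte[7]=CB: 2-byte lead, need 1 cont bytes. acc=0xB
Byte[8]=B4: continuation. acc=(acc<<6)|0x34=0x2F4
Completed: cp=U+02F4 (starts at byte 7)

Answer: U+0039 U+B892 U+420A U+02F4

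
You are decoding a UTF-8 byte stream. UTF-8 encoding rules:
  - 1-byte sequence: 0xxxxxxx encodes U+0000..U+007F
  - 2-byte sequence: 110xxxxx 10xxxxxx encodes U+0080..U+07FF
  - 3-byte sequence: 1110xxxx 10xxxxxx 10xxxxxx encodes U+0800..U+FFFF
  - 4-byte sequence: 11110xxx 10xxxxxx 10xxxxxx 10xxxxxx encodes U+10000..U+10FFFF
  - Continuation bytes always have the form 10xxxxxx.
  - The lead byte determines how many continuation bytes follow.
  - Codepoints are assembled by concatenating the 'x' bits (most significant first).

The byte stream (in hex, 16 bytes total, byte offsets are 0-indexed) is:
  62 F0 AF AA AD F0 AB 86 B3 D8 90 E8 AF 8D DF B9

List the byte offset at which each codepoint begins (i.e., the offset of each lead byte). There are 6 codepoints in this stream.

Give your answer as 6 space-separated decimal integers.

Answer: 0 1 5 9 11 14

Derivation:
Byte[0]=62: 1-byte ASCII. cp=U+0062
Byte[1]=F0: 4-byte lead, need 3 cont bytes. acc=0x0
Byte[2]=AF: continuation. acc=(acc<<6)|0x2F=0x2F
Byte[3]=AA: continuation. acc=(acc<<6)|0x2A=0xBEA
Byte[4]=AD: continuation. acc=(acc<<6)|0x2D=0x2FAAD
Completed: cp=U+2FAAD (starts at byte 1)
Byte[5]=F0: 4-byte lead, need 3 cont bytes. acc=0x0
Byte[6]=AB: continuation. acc=(acc<<6)|0x2B=0x2B
Byte[7]=86: continuation. acc=(acc<<6)|0x06=0xAC6
Byte[8]=B3: continuation. acc=(acc<<6)|0x33=0x2B1B3
Completed: cp=U+2B1B3 (starts at byte 5)
Byte[9]=D8: 2-byte lead, need 1 cont bytes. acc=0x18
Byte[10]=90: continuation. acc=(acc<<6)|0x10=0x610
Completed: cp=U+0610 (starts at byte 9)
Byte[11]=E8: 3-byte lead, need 2 cont bytes. acc=0x8
Byte[12]=AF: continuation. acc=(acc<<6)|0x2F=0x22F
Byte[13]=8D: continuation. acc=(acc<<6)|0x0D=0x8BCD
Completed: cp=U+8BCD (starts at byte 11)
Byte[14]=DF: 2-byte lead, need 1 cont bytes. acc=0x1F
Byte[15]=B9: continuation. acc=(acc<<6)|0x39=0x7F9
Completed: cp=U+07F9 (starts at byte 14)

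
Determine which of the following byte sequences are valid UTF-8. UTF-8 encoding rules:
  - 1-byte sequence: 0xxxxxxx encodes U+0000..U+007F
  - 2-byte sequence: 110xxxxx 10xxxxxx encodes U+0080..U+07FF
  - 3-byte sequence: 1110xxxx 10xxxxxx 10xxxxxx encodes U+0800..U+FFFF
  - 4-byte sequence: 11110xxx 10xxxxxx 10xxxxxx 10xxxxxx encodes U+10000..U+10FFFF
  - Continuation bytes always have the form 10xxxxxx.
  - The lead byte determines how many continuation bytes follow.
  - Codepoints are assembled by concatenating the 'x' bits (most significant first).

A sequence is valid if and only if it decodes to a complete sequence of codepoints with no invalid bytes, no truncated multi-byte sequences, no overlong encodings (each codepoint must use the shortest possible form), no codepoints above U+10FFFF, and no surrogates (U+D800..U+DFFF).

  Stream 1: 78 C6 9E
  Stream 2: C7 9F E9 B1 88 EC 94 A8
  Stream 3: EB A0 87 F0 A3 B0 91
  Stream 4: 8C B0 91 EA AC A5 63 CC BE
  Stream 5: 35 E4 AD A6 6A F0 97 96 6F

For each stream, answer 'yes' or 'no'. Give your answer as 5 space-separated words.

Stream 1: decodes cleanly. VALID
Stream 2: decodes cleanly. VALID
Stream 3: decodes cleanly. VALID
Stream 4: error at byte offset 0. INVALID
Stream 5: error at byte offset 8. INVALID

Answer: yes yes yes no no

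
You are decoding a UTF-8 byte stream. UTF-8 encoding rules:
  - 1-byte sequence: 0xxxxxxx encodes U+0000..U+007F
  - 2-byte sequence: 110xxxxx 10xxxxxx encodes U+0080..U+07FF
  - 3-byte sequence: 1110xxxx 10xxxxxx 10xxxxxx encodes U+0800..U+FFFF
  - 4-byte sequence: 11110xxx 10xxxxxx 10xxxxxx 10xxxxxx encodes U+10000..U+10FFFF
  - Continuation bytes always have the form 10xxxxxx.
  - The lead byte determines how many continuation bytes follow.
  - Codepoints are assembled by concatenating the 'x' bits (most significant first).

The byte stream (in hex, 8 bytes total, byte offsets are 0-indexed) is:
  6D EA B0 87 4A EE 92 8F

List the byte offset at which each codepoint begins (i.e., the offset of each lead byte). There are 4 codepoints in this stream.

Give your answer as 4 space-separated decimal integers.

Answer: 0 1 4 5

Derivation:
Byte[0]=6D: 1-byte ASCII. cp=U+006D
Byte[1]=EA: 3-byte lead, need 2 cont bytes. acc=0xA
Byte[2]=B0: continuation. acc=(acc<<6)|0x30=0x2B0
Byte[3]=87: continuation. acc=(acc<<6)|0x07=0xAC07
Completed: cp=U+AC07 (starts at byte 1)
Byte[4]=4A: 1-byte ASCII. cp=U+004A
Byte[5]=EE: 3-byte lead, need 2 cont bytes. acc=0xE
Byte[6]=92: continuation. acc=(acc<<6)|0x12=0x392
Byte[7]=8F: continuation. acc=(acc<<6)|0x0F=0xE48F
Completed: cp=U+E48F (starts at byte 5)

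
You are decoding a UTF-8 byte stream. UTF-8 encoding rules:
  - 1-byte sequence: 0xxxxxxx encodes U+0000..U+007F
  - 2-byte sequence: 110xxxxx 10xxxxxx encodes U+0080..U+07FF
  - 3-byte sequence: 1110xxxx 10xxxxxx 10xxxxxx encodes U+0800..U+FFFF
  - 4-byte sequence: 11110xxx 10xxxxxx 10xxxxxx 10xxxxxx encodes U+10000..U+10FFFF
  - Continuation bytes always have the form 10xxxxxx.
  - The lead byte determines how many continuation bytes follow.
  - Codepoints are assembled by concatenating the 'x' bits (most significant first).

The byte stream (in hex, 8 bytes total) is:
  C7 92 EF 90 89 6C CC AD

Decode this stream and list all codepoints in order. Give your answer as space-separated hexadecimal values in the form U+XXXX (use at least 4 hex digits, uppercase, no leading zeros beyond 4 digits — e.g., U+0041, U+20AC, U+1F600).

Byte[0]=C7: 2-byte lead, need 1 cont bytes. acc=0x7
Byte[1]=92: continuation. acc=(acc<<6)|0x12=0x1D2
Completed: cp=U+01D2 (starts at byte 0)
Byte[2]=EF: 3-byte lead, need 2 cont bytes. acc=0xF
Byte[3]=90: continuation. acc=(acc<<6)|0x10=0x3D0
Byte[4]=89: continuation. acc=(acc<<6)|0x09=0xF409
Completed: cp=U+F409 (starts at byte 2)
Byte[5]=6C: 1-byte ASCII. cp=U+006C
Byte[6]=CC: 2-byte lead, need 1 cont bytes. acc=0xC
Byte[7]=AD: continuation. acc=(acc<<6)|0x2D=0x32D
Completed: cp=U+032D (starts at byte 6)

Answer: U+01D2 U+F409 U+006C U+032D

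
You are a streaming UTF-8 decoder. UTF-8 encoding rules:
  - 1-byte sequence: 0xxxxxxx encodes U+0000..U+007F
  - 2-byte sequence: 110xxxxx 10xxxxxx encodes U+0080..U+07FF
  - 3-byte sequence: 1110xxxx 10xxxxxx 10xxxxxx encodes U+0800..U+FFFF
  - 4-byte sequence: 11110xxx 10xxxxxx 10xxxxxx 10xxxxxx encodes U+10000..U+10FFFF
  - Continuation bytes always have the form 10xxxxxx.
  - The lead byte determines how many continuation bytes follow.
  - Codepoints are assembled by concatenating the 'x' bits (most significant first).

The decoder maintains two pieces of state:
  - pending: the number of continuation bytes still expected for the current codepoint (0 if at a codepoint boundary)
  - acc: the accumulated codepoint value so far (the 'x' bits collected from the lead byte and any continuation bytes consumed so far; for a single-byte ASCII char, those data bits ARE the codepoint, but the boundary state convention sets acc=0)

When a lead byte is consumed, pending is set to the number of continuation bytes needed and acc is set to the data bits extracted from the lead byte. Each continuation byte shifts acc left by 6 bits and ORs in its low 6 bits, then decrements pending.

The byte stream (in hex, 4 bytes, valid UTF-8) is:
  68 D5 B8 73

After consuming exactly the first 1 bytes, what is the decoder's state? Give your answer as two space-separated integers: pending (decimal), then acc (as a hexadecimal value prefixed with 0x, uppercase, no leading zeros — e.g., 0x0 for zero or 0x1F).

Byte[0]=68: 1-byte. pending=0, acc=0x0

Answer: 0 0x0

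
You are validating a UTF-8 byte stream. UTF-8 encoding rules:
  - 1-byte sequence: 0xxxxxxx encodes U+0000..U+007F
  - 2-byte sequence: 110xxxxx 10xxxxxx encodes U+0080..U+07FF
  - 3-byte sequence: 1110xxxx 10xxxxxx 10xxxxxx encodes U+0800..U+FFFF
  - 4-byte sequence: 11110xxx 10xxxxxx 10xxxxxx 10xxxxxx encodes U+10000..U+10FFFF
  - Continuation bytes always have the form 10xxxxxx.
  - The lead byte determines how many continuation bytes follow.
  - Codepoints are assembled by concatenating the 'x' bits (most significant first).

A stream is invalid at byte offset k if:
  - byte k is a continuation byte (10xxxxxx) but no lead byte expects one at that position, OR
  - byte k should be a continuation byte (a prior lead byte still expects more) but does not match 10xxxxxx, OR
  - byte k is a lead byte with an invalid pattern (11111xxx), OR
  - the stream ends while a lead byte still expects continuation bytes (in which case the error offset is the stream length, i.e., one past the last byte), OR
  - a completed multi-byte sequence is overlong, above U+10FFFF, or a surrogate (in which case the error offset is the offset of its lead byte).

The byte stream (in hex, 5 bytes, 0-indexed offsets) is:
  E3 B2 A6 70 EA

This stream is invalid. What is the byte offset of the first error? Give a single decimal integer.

Answer: 5

Derivation:
Byte[0]=E3: 3-byte lead, need 2 cont bytes. acc=0x3
Byte[1]=B2: continuation. acc=(acc<<6)|0x32=0xF2
Byte[2]=A6: continuation. acc=(acc<<6)|0x26=0x3CA6
Completed: cp=U+3CA6 (starts at byte 0)
Byte[3]=70: 1-byte ASCII. cp=U+0070
Byte[4]=EA: 3-byte lead, need 2 cont bytes. acc=0xA
Byte[5]: stream ended, expected continuation. INVALID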